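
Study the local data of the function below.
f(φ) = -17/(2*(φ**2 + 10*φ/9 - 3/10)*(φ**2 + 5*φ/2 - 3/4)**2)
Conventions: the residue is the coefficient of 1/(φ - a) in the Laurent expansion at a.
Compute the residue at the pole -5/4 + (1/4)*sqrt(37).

The factor φ**2 + 5*φ/2 - 3/4 splits as (φ - a)(φ - a') with a = -5/4 + (1/4)*sqrt(37), a' = -5/4 - (1/4)*sqrt(37). At the order-2 pole a set g(φ) = (φ - a)^2*f(φ) = [-17/(2*(φ**2 + 10*φ/9 - 3/10))] / (φ - a')^2.
Order-2 pole: residue = g'(a); g'(-5/4 + (1/4)*sqrt(37)) = 1682150000/11812969 + (379548047920/16171954561)*sqrt(37), so the residue is 1682150000/11812969 + (379548047920/16171954561)*sqrt(37).

The residue is 1682150000/11812969 + (379548047920/16171954561)*sqrt(37).


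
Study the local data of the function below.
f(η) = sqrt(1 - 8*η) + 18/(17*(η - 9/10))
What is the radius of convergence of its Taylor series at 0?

The radius of convergence is 1/8.

Denominator factor (η - 9/10): pole of order 1 at 9/10, modulus 9/10.
Branch term (1)*sqrt(1 - η/(1/8)): its argument vanishes at η = 1/8, a square-root branch point, modulus 1/8.
The radius of convergence is the smallest modulus among the singular points: 1/8.


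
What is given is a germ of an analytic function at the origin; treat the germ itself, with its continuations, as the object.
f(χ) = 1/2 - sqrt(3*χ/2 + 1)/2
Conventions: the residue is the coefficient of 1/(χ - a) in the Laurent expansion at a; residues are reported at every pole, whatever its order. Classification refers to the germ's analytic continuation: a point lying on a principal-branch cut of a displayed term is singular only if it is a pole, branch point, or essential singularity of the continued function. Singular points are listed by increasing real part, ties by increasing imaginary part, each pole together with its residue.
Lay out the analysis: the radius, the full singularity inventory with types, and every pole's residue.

Radius of convergence at 0: 2/3.
At -2/3: an algebraic (square-root) branch point.

Branch term (-1/2)*sqrt(1 - χ/(-2/3)): its argument vanishes at χ = -2/3, a square-root branch point, modulus 2/3.
The radius of convergence is the smallest modulus among the singular points: 2/3.


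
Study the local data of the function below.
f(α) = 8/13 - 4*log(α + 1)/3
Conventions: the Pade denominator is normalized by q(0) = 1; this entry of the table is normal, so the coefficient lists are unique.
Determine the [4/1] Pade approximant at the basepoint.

Taylor coefficients needed (expand at 0): a_0 = 8/13, a_1 = -4/3, a_2 = 2/3, a_3 = -4/9, a_4 = 1/3, a_5 = -4/15.
Write the denominator as Q(α) = 1 + q1*α. Requiring Q*f - P = O(α^6) with deg P <= 4 kills the coefficients of α^5..α^5 in Q*f:
  α^5: a_5 + q1*a_4 = 0, i.e. -4/15 + (1/3)*q1 = 0.
Solving this linear system: q1 = 4/5.
The numerator is Q*f truncated at degree 4: P0 = a_0 = 8/13; P1 = a_1 + q1*a_0 = -164/195; P2 = a_2 + q1*a_1 = -2/5; P3 = a_3 + q1*a_2 = 4/45; P4 = a_4 + q1*a_3 = -1/45.

The Pade approximant has numerator coefficients [8/13, -164/195, -2/5, 4/45, -1/45]; denominator coefficients [1, 4/5].


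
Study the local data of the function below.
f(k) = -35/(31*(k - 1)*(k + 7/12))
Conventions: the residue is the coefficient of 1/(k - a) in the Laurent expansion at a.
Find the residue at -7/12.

The residue is 420/589.

At the order-1 pole -7/12 set g(k) = (k - (-7/12))*f(k) = -35/(31*(k - 1)).
Simple pole: residue = g(a) at a = -7/12, which is 420/589.


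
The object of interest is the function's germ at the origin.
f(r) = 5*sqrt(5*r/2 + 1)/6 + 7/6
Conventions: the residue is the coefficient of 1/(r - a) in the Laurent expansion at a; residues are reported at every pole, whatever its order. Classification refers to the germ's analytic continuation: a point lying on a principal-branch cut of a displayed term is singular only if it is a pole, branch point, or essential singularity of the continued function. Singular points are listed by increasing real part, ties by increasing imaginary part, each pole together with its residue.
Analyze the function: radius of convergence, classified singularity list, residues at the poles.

Branch term (5/6)*sqrt(1 - r/(-2/5)): its argument vanishes at r = -2/5, a square-root branch point, modulus 2/5.
The radius of convergence is the smallest modulus among the singular points: 2/5.

Radius of convergence at 0: 2/5.
At -2/5: an algebraic (square-root) branch point.


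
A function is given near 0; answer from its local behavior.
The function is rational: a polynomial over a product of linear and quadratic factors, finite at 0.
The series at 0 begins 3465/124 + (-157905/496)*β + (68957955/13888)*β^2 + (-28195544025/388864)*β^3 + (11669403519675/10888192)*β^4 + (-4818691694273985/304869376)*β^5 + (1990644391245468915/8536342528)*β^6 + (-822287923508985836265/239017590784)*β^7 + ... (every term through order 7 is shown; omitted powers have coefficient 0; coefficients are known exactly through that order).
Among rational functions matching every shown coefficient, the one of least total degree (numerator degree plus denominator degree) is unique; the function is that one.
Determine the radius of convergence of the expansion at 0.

The radius of convergence is -11/14 + (1/42)*sqrt(1285).

No rational of total degree below 3 reproduces all 8 coefficients; solving the [0/3] Pade equations on them gives f(β) = 35/(31*(β - 4/11)*(β**2 - 11*β/7 - 1/9)), whose expansion matches every shown term.
Denominator factor (β - 4/11): pole of order 1 at 4/11, modulus 4/11.
Denominator factor (β**2 - 11*β/7 - 1/9): discriminant 1285/441, real irrational roots 11/14 + (1/42)*sqrt(1285) and 11/14 - (1/42)*sqrt(1285); poles of order 1, moduli 11/14 + (1/42)*sqrt(1285) and -11/14 + (1/42)*sqrt(1285).
The radius of convergence is the smallest modulus among the singular points: -11/14 + (1/42)*sqrt(1285).


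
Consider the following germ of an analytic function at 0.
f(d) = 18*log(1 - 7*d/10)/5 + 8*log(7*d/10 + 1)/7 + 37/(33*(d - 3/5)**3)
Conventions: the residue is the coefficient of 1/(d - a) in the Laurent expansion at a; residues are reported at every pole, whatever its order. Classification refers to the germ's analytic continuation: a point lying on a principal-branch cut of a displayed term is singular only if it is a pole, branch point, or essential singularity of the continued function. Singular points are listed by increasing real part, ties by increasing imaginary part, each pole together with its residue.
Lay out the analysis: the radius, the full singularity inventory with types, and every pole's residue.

Radius of convergence at 0: 3/5.
At -10/7: a logarithmic branch point.
At 3/5: a pole of order 3; residue 0.
At 10/7: a logarithmic branch point.

Denominator factor (d - 3/5)^3: pole of order 3 at 3/5, modulus 3/5.
Branch term (18/5)*log(1 - d/(10/7)): its argument vanishes at d = 10/7, a logarithmic branch point, modulus 10/7.
Branch term (8/7)*log(1 - d/(-10/7)): its argument vanishes at d = -10/7, a logarithmic branch point, modulus 10/7.
The radius of convergence is the smallest modulus among the singular points: 3/5.
The branch terms are analytic at 3/5 and contribute nothing to the residue; only the rational part matters.
At the order-3 pole 3/5 set g(d) = (d - (3/5))^3*(rational part) = 37/33.
Order-3 pole: residue = g''(a)/2; g''(3/5) = 0, so the residue is 0.
List the singular points by increasing real part (a conjugate pair: the negative imaginary part first).


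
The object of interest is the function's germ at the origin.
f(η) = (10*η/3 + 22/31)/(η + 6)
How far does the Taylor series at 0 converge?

The radius of convergence is 6.

Denominator factor (η + 6): pole of order 1 at -6, modulus 6.
The radius of convergence is the smallest modulus among the singular points: 6.


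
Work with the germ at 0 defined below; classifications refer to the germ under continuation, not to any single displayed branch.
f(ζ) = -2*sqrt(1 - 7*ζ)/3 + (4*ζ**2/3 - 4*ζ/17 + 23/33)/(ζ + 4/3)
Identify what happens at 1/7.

The point is an algebraic (square-root) branch point.

The term (-2/3)*sqrt(1 - ζ/(1/7)) has argument 1 - 1/7/(1/7) = 0 at 1/7: a square-root (algebraic, two-sheeted) branch point; the remaining terms are analytic or single-valued there.


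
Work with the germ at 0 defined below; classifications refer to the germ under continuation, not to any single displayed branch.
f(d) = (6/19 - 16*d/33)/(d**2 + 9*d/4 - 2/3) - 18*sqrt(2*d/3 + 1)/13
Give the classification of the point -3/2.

The point is an algebraic (square-root) branch point.

The term (-18/13)*sqrt(1 - d/(-3/2)) has argument 1 - -3/2/(-3/2) = 0 at -3/2: a square-root (algebraic, two-sheeted) branch point; the remaining terms are analytic or single-valued there.


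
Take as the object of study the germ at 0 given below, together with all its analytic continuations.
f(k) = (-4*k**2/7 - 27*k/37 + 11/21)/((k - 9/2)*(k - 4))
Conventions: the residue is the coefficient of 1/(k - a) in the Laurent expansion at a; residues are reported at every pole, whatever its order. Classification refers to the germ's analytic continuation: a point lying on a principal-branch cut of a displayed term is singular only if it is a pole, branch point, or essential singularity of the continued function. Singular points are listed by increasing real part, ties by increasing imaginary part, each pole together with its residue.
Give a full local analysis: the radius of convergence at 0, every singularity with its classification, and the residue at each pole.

Radius of convergence at 0: 4.
At 4: a pole of order 1; residue 17930/777.
At 9/2: a pole of order 1; residue -22271/777.

Denominator factor (k - 9/2): pole of order 1 at 9/2, modulus 9/2.
Denominator factor (k - 4): pole of order 1 at 4, modulus 4.
The radius of convergence is the smallest modulus among the singular points: 4.
At the order-1 pole 4 set g(k) = (k - (4))*f(k) = (-4*k**2/7 - 27*k/37 + 11/21)/(k - 9/2).
Simple pole: residue = g(a) at a = 4, which is 17930/777.
At the order-1 pole 9/2 set g(k) = (k - (9/2))*f(k) = (-4*k**2/7 - 27*k/37 + 11/21)/(k - 4).
Simple pole: residue = g(a) at a = 9/2, which is -22271/777.
List the singular points by increasing real part (a conjugate pair: the negative imaginary part first).


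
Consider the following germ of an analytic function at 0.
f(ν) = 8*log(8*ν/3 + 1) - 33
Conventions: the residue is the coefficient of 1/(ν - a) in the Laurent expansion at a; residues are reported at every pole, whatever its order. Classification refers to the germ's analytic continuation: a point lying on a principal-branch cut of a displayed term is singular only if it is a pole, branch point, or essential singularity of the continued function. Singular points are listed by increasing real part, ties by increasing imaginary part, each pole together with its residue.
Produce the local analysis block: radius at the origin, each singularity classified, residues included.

Branch term (8)*log(1 - ν/(-3/8)): its argument vanishes at ν = -3/8, a logarithmic branch point, modulus 3/8.
The radius of convergence is the smallest modulus among the singular points: 3/8.

Radius of convergence at 0: 3/8.
At -3/8: a logarithmic branch point.


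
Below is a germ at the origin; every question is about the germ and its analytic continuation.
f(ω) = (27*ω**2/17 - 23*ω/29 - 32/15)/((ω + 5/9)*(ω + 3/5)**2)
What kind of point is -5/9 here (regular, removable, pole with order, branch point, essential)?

The point is a pole of order 1.

The denominator factor ω + 5/9 vanishes at -5/9 and appears to the power 1; the numerator there equals -26678/22185, nonzero, and no other factor vanishes.
Hence a pole whose order is the multiplicity, 1.


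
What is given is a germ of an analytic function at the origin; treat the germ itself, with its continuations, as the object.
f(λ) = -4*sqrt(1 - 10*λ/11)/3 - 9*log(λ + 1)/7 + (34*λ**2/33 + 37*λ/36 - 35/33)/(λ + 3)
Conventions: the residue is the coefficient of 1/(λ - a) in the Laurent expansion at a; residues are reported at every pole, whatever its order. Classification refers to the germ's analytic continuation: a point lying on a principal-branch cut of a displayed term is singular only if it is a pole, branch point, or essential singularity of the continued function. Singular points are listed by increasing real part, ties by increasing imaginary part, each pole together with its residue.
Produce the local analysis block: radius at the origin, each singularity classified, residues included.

Radius of convergence at 0: 1.
At -3: a pole of order 1; residue 677/132.
At -1: a logarithmic branch point.
At 11/10: an algebraic (square-root) branch point.

Denominator factor (λ + 3): pole of order 1 at -3, modulus 3.
Branch term (-9/7)*log(1 - λ/(-1)): its argument vanishes at λ = -1, a logarithmic branch point, modulus 1.
Branch term (-4/3)*sqrt(1 - λ/(11/10)): its argument vanishes at λ = 11/10, a square-root branch point, modulus 11/10.
The radius of convergence is the smallest modulus among the singular points: 1.
The branch terms are analytic at -3 and contribute nothing to the residue; only the rational part matters.
At the order-1 pole -3 set g(λ) = (λ - (-3))*(rational part) = 34*λ**2/33 + 37*λ/36 - 35/33.
Simple pole: residue = g(a) at a = -3, which is 677/132.
List the singular points by increasing real part (a conjugate pair: the negative imaginary part first).


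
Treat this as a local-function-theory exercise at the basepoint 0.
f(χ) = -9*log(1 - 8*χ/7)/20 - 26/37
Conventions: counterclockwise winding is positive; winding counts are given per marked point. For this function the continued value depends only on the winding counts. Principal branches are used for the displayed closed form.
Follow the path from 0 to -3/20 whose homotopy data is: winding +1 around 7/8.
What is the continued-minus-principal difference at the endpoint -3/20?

The rational part is single-valued and drops out of the difference; each branch term changes only by its own monodromy.
(-9/20)*log(1 - χ/(7/8)): each positive loop around 7/8 adds 2*pi*i to the log, so winding +1 contributes (-9/20)*(1)*2*pi*i = -(9/10)*pi*i.
Summing the contributions at χ = -3/20 gives -(9/10)*pi*i.

Continued minus principal equals -(9/10)*pi*i.


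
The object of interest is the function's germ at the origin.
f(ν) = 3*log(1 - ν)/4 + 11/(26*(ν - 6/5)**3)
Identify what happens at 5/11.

The point is a regular point.

Denominator factors: ν - 6/5 = -41/55 at ν = 5/11 — none vanishes.
Branch term log(1 - ν/(1)): argument at 5/11 is 6/11, nonzero, so 5/11 is not its branch point (a point on a principal cut is still regular for the continued germ).
So the germ continues analytically to 5/11.


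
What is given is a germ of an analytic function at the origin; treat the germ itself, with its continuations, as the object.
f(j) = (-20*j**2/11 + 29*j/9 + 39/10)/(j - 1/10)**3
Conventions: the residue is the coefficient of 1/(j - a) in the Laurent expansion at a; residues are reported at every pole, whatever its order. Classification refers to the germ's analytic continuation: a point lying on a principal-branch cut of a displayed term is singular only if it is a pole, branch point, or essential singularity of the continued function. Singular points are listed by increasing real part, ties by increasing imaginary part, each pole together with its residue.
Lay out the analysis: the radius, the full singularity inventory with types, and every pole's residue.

Radius of convergence at 0: 1/10.
At 1/10: a pole of order 3; residue -20/11.

Denominator factor (j - 1/10)^3: pole of order 3 at 1/10, modulus 1/10.
The radius of convergence is the smallest modulus among the singular points: 1/10.
At the order-3 pole 1/10 set g(j) = (j - (1/10))^3*f(j) = -20*j**2/11 + 29*j/9 + 39/10.
Order-3 pole: residue = g''(a)/2; g''(1/10) = -40/11, so the residue is -20/11.


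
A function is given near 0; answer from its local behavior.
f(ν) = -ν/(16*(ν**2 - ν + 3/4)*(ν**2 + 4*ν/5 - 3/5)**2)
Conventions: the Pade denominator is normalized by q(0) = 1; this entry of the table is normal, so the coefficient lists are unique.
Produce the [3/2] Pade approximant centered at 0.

Taylor coefficients needed (expand at 0): a_0 = 0, a_1 = -25/108, a_2 = -25/27, a_3 = -475/162, a_4 = -5800/729, a_5 = -59825/2916.
Write the denominator as Q(ν) = 1 + q1*ν + q2*ν^2. Requiring Q*f - P = O(ν^6) with deg P <= 3 kills the coefficients of ν^4..ν^5 in Q*f:
  ν^4: a_4 + q1*a_3 + q2*a_2 = 0, i.e. -5800/729 + (-475/162)*q1 + (-25/27)*q2 = 0.
  ν^5: a_5 + q1*a_4 + q2*a_3 = 0, i.e. -59825/2916 + (-5800/729)*q1 + (-475/162)*q2 = 0.
Solving this linear system: q1 = -1637/465, q2 = 21389/8370.
The numerator is Q*f truncated at degree 3: P0 = a_0 = 0; P1 = a_1 + q1*a_0 = -25/108; P2 = a_2 + q1*a_1 + q2*a_0 = -1115/10044; P3 = a_3 + q1*a_2 + q2*a_1 = -47725/180792.

The Pade approximant has numerator coefficients [0, -25/108, -1115/10044, -47725/180792]; denominator coefficients [1, -1637/465, 21389/8370].


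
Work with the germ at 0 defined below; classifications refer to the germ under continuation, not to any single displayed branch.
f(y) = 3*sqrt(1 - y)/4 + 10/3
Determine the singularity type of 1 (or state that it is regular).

The point is an algebraic (square-root) branch point.

The term (3/4)*sqrt(1 - y/(1)) has argument 1 - 1/(1) = 0 at 1: a square-root (algebraic, two-sheeted) branch point; the remaining terms are analytic or single-valued there.


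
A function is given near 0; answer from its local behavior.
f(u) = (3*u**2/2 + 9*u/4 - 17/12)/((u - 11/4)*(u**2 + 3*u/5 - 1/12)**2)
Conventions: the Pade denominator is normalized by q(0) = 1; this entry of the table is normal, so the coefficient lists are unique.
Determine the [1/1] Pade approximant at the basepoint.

The Pade approximant has numerator coefficients [816/11, 4581072/61595]; denominator coefficients [1, -8247626/677545].

Taylor coefficients needed (expand at 0): a_0 = 816/11, a_1 = 591312/605, a_2 = 395886048/33275.
Write the denominator as Q(u) = 1 + q1*u. Requiring Q*f - P = O(u^3) with deg P <= 1 kills the coefficients of u^2..u^2 in Q*f:
  u^2: a_2 + q1*a_1 = 0, i.e. 395886048/33275 + (591312/605)*q1 = 0.
Solving this linear system: q1 = -8247626/677545.
The numerator is Q*f truncated at degree 1: P0 = a_0 = 816/11; P1 = a_1 + q1*a_0 = 4581072/61595.


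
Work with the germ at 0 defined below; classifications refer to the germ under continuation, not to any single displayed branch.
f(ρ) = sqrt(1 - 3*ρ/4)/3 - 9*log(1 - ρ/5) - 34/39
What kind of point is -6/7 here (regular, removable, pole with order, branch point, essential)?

There is no denominator, hence no pole anywhere.
Branch term log(1 - ρ/(5)): argument at -6/7 is 41/35, nonzero, so -6/7 is not its branch point (a point on a principal cut is still regular for the continued germ).
Branch term sqrt(1 - ρ/(4/3)): argument at -6/7 is 23/14, nonzero, so -6/7 is not its branch point (a point on a principal cut is still regular for the continued germ).
So the germ continues analytically to -6/7.

The point is a regular point.


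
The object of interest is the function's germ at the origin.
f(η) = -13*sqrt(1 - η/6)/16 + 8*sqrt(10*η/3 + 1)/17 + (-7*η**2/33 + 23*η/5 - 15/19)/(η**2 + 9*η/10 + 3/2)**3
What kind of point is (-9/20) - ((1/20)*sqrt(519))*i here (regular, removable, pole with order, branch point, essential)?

The denominator factor η**2 + 9*η/10 + 3/2 vanishes at (-9/20) - ((1/20)*sqrt(519))*i and appears to the power 3; the numerator there equals (-109817/41800) - ((527/2200)*sqrt(519))*i, nonzero, and no other factor vanishes.
The branch terms are analytic at this point.
Hence a pole whose order is the multiplicity, 3.

The point is a pole of order 3.


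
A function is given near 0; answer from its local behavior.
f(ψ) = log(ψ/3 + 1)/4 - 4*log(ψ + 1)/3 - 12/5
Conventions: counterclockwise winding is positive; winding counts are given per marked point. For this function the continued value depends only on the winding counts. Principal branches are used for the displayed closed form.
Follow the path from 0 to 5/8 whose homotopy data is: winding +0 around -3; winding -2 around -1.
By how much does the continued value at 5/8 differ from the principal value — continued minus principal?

Continued minus principal equals (16/3)*pi*i.

The rational part is single-valued and drops out of the difference; each branch term changes only by its own monodromy.
(-4/3)*log(1 - ψ/(-1)): each positive loop around -1 adds 2*pi*i to the log, so winding -2 contributes (-4/3)*(-2)*2*pi*i = (16/3)*pi*i.
(1/4)*log(1 - ψ/(-3)): winding 0 around -3, so this term returns to its principal value, contribution 0.
Summing the contributions at ψ = 5/8 gives (16/3)*pi*i.


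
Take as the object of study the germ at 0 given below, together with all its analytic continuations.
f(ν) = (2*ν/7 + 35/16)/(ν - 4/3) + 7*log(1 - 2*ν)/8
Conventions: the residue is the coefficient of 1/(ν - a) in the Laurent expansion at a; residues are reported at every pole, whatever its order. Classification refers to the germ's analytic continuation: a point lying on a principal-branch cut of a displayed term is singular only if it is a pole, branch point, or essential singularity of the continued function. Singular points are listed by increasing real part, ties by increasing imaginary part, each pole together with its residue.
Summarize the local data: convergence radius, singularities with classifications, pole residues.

Radius of convergence at 0: 1/2.
At 1/2: a logarithmic branch point.
At 4/3: a pole of order 1; residue 863/336.

Denominator factor (ν - 4/3): pole of order 1 at 4/3, modulus 4/3.
Branch term (7/8)*log(1 - ν/(1/2)): its argument vanishes at ν = 1/2, a logarithmic branch point, modulus 1/2.
The radius of convergence is the smallest modulus among the singular points: 1/2.
The branch term is analytic at 4/3 and contributes nothing to the residue; only the rational part matters.
At the order-1 pole 4/3 set g(ν) = (ν - (4/3))*(rational part) = 2*ν/7 + 35/16.
Simple pole: residue = g(a) at a = 4/3, which is 863/336.
List the singular points by increasing real part (a conjugate pair: the negative imaginary part first).


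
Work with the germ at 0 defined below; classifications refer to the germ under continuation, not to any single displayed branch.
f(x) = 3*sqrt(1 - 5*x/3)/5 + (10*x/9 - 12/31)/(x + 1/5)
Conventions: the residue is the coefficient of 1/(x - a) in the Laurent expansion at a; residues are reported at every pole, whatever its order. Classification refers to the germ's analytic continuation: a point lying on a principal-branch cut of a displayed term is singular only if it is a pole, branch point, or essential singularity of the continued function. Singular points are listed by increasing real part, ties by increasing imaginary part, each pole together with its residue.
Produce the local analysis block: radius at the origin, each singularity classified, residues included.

Radius of convergence at 0: 1/5.
At -1/5: a pole of order 1; residue -170/279.
At 3/5: an algebraic (square-root) branch point.

Denominator factor (x + 1/5): pole of order 1 at -1/5, modulus 1/5.
Branch term (3/5)*sqrt(1 - x/(3/5)): its argument vanishes at x = 3/5, a square-root branch point, modulus 3/5.
The radius of convergence is the smallest modulus among the singular points: 1/5.
The branch term is analytic at -1/5 and contributes nothing to the residue; only the rational part matters.
At the order-1 pole -1/5 set g(x) = (x - (-1/5))*(rational part) = 10*x/9 - 12/31.
Simple pole: residue = g(a) at a = -1/5, which is -170/279.
List the singular points by increasing real part (a conjugate pair: the negative imaginary part first).


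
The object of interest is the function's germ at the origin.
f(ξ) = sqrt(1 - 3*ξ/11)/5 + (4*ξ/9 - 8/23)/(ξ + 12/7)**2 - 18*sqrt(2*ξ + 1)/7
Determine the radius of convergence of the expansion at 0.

Denominator factor (ξ + 12/7)^2: pole of order 2 at -12/7, modulus 12/7.
Branch term (-18/7)*sqrt(1 - ξ/(-1/2)): its argument vanishes at ξ = -1/2, a square-root branch point, modulus 1/2.
Branch term (1/5)*sqrt(1 - ξ/(11/3)): its argument vanishes at ξ = 11/3, a square-root branch point, modulus 11/3.
The radius of convergence is the smallest modulus among the singular points: 1/2.

The radius of convergence is 1/2.


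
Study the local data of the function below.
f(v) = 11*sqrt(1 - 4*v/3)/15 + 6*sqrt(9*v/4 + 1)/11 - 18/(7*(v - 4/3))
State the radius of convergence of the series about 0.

The radius of convergence is 4/9.

Denominator factor (v - 4/3): pole of order 1 at 4/3, modulus 4/3.
Branch term (6/11)*sqrt(1 - v/(-4/9)): its argument vanishes at v = -4/9, a square-root branch point, modulus 4/9.
Branch term (11/15)*sqrt(1 - v/(3/4)): its argument vanishes at v = 3/4, a square-root branch point, modulus 3/4.
The radius of convergence is the smallest modulus among the singular points: 4/9.


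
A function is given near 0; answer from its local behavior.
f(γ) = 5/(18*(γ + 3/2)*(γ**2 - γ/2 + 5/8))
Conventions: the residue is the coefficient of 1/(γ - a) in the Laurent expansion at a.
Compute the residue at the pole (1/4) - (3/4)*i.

The factor γ**2 - γ/2 + 5/8 splits as (γ - a)(γ - a') with a = (1/4) - (3/4)*i, a' = (1/4) + (3/4)*i. At the order-1 pole a set g(γ) = (γ - a)*f(γ) = [5/(18*(γ + 3/2))] / (γ - a').
Simple pole: residue = g(a) at a = (1/4) - (3/4)*i, which is (-10/261) + (70/783)*i.

The residue is (-10/261) + (70/783)*i.


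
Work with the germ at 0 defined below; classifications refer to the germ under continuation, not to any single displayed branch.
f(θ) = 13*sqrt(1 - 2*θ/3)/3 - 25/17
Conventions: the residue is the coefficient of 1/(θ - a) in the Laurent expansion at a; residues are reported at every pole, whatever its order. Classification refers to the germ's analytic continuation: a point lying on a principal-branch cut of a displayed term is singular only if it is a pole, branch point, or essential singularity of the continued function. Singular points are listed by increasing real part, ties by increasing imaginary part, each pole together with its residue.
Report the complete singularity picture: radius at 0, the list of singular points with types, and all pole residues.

Radius of convergence at 0: 3/2.
At 3/2: an algebraic (square-root) branch point.

Branch term (13/3)*sqrt(1 - θ/(3/2)): its argument vanishes at θ = 3/2, a square-root branch point, modulus 3/2.
The radius of convergence is the smallest modulus among the singular points: 3/2.


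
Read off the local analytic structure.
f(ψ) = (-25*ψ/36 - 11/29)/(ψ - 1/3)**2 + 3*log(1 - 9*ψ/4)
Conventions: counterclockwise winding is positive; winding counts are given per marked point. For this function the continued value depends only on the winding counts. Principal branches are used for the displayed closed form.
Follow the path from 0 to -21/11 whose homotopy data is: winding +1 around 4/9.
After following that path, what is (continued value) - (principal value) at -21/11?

Continued minus principal equals (6)*pi*i.

The rational part is single-valued and drops out of the difference; each branch term changes only by its own monodromy.
(3)*log(1 - ψ/(4/9)): each positive loop around 4/9 adds 2*pi*i to the log, so winding +1 contributes (3)*(1)*2*pi*i = (6)*pi*i.
Summing the contributions at ψ = -21/11 gives (6)*pi*i.


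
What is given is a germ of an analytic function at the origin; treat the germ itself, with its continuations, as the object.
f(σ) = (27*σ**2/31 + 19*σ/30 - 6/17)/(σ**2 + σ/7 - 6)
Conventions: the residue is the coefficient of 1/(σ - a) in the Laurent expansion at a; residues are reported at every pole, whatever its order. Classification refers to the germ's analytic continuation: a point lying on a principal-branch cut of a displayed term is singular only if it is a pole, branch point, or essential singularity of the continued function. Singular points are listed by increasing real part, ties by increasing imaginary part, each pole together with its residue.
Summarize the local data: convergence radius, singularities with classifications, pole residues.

Denominator factor (σ**2 + σ/7 - 6): discriminant 1177/49, real irrational roots -1/14 + (1/14)*sqrt(1177) and -1/14 - (1/14)*sqrt(1177); poles of order 1, moduli -1/14 + (1/14)*sqrt(1177) and 1/14 + (1/14)*sqrt(1177).
The radius of convergence is the smallest modulus among the singular points: -1/14 + (1/14)*sqrt(1177).
The factor σ**2 + σ/7 - 6 splits as (σ - a)(σ - a') with a = -1/14 - (1/14)*sqrt(1177), a' = -1/14 + (1/14)*sqrt(1177). At the order-1 pole a set g(σ) = (σ - a)*f(σ) = [27*σ**2/31 + 19*σ/30 - 6/17] / (σ - a').
Simple pole: residue = g(a) at a = -1/14 - (1/14)*sqrt(1177), which is 3313/13020 - (241729/8403780)*sqrt(1177).
The factor σ**2 + σ/7 - 6 splits as (σ - a)(σ - a') with a = -1/14 + (1/14)*sqrt(1177), a' = -1/14 - (1/14)*sqrt(1177). At the order-1 pole a set g(σ) = (σ - a)*f(σ) = [27*σ**2/31 + 19*σ/30 - 6/17] / (σ - a').
Simple pole: residue = g(a) at a = -1/14 + (1/14)*sqrt(1177), which is 3313/13020 + (241729/8403780)*sqrt(1177).
List the singular points by increasing real part (a conjugate pair: the negative imaginary part first).

Radius of convergence at 0: -1/14 + (1/14)*sqrt(1177).
At -1/14 - (1/14)*sqrt(1177): a pole of order 1; residue 3313/13020 - (241729/8403780)*sqrt(1177).
At -1/14 + (1/14)*sqrt(1177): a pole of order 1; residue 3313/13020 + (241729/8403780)*sqrt(1177).


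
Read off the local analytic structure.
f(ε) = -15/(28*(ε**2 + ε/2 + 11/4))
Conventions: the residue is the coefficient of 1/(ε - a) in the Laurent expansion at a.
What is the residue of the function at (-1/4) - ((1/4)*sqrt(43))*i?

The residue is -((15/602)*sqrt(43))*i.

The factor ε**2 + ε/2 + 11/4 splits as (ε - a)(ε - a') with a = (-1/4) - ((1/4)*sqrt(43))*i, a' = (-1/4) + ((1/4)*sqrt(43))*i. At the order-1 pole a set g(ε) = (ε - a)*f(ε) = [-15/28] / (ε - a').
Simple pole: residue = g(a) at a = (-1/4) - ((1/4)*sqrt(43))*i, which is -((15/602)*sqrt(43))*i.


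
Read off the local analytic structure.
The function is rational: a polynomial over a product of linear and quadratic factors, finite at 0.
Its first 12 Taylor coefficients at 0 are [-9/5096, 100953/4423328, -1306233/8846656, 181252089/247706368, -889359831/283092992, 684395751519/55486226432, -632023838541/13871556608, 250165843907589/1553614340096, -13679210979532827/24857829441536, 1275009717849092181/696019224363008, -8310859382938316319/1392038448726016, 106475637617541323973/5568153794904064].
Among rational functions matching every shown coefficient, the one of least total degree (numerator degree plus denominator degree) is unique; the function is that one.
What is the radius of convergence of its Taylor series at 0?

No rational of total degree below 10 reproduces all 12 coefficients; solving the [1/9] Pade equations on them gives f(ρ) = (7/39 - 26*ρ/31)/((ρ - 4)**3*(ρ**2 + 7*ρ/2 + 7/6)**3), whose expansion matches every shown term.
Denominator factor (ρ**2 + 7*ρ/2 + 7/6)^3: discriminant 91/12, real irrational roots -7/4 + (1/12)*sqrt(273) and -7/4 - (1/12)*sqrt(273); poles of order 3, moduli 7/4 - (1/12)*sqrt(273) and 7/4 + (1/12)*sqrt(273).
Denominator factor (ρ - 4)^3: pole of order 3 at 4, modulus 4.
The radius of convergence is the smallest modulus among the singular points: 7/4 - (1/12)*sqrt(273).

The radius of convergence is 7/4 - (1/12)*sqrt(273).


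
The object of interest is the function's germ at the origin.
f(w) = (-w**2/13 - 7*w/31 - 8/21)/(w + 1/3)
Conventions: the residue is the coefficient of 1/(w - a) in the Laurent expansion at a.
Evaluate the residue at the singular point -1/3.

At the order-1 pole -1/3 set g(w) = (w - (-1/3))*f(w) = -w**2/13 - 7*w/31 - 8/21.
Simple pole: residue = g(a) at a = -1/3, which is -7978/25389.

The residue is -7978/25389.


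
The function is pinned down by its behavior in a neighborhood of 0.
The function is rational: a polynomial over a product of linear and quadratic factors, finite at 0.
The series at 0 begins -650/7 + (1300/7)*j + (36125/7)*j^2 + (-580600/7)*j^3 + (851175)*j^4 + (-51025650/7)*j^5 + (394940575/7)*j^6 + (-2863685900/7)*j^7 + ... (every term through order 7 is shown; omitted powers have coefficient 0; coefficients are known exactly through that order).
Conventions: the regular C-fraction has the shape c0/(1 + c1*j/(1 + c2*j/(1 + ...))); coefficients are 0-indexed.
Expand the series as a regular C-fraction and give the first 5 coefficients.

The regular C-fraction coefficients are [-650/7, 2, -1549/52, 3295673/80548, 4165104830/5104997477].

Taylor coefficients (read off): a_0 = -650/7, a_1 = 1300/7, a_2 = 36125/7, a_3 = -580600/7, a_4 = 851175.
c0 = a_0 = -650/7. Peel one level at a time: if S = 1 + c*j/S' with S'(0) = 1, then c is the j-coefficient of S and S' = c*j/(S - 1).
S_1 = c0/f = 1 + (2)*j + (1549/26)*j^2 + ...; c1 = 2.
S_2 = c1*j/(S_1 - 1) = 1 + (-1549/52)*j + (3295673/2704)*j^2 + ...; c2 = -1549/52.
S_3 = c2*j/(S_2 - 1) = 1 + (3295673/80548)*j + (-2082552415/62384426)*j^2 + ...; c3 = 3295673/80548.
S_4 = c3*j/(S_3 - 1) = 1 + (4165104830/5104997477)*j + ...; c4 = 4165104830/5104997477.


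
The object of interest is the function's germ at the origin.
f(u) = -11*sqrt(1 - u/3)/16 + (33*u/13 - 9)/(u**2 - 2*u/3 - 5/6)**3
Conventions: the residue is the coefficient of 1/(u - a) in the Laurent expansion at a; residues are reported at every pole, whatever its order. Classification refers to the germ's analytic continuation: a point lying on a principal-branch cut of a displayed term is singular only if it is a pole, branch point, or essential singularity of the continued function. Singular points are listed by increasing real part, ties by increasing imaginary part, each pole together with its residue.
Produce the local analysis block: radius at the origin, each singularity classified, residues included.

Radius of convergence at 0: -1/3 + (1/6)*sqrt(34).
At 1/3 - (1/6)*sqrt(34): a pole of order 3; residue (38637/127738)*sqrt(34).
At 1/3 + (1/6)*sqrt(34): a pole of order 3; residue -(38637/127738)*sqrt(34).
At 3: an algebraic (square-root) branch point.

Denominator factor (u**2 - 2*u/3 - 5/6)^3: discriminant 34/9, real irrational roots 1/3 + (1/6)*sqrt(34) and 1/3 - (1/6)*sqrt(34); poles of order 3, moduli 1/3 + (1/6)*sqrt(34) and -1/3 + (1/6)*sqrt(34).
Branch term (-11/16)*sqrt(1 - u/(3)): its argument vanishes at u = 3, a square-root branch point, modulus 3.
The radius of convergence is the smallest modulus among the singular points: -1/3 + (1/6)*sqrt(34).
The branch term is analytic at 1/3 - (1/6)*sqrt(34) and contributes nothing to the residue; only the rational part matters.
The factor u**2 - 2*u/3 - 5/6 splits as (u - a)(u - a') with a = 1/3 - (1/6)*sqrt(34), a' = 1/3 + (1/6)*sqrt(34). At the order-3 pole a set g(u) = (u - a)^3*(rational part) = [33*u/13 - 9] / (u - a')^3.
Order-3 pole: residue = g''(a)/2; g''(1/3 - (1/6)*sqrt(34)) = (38637/63869)*sqrt(34), so the residue is (38637/127738)*sqrt(34).
The branch term is analytic at 1/3 + (1/6)*sqrt(34) and contributes nothing to the residue; only the rational part matters.
The factor u**2 - 2*u/3 - 5/6 splits as (u - a)(u - a') with a = 1/3 + (1/6)*sqrt(34), a' = 1/3 - (1/6)*sqrt(34). At the order-3 pole a set g(u) = (u - a)^3*(rational part) = [33*u/13 - 9] / (u - a')^3.
Order-3 pole: residue = g''(a)/2; g''(1/3 + (1/6)*sqrt(34)) = -(38637/63869)*sqrt(34), so the residue is -(38637/127738)*sqrt(34).
List the singular points by increasing real part (a conjugate pair: the negative imaginary part first).


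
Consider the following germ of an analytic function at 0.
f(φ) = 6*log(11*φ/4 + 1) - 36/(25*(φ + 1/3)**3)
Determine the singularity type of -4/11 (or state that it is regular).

The term (6)*log(1 - φ/(-4/11)) has argument 1 - -4/11/(-4/11) = 0 at -4/11: a logarithmic (infinitely-sheeted) branch point; the remaining terms are analytic or single-valued there.

The point is a logarithmic branch point.


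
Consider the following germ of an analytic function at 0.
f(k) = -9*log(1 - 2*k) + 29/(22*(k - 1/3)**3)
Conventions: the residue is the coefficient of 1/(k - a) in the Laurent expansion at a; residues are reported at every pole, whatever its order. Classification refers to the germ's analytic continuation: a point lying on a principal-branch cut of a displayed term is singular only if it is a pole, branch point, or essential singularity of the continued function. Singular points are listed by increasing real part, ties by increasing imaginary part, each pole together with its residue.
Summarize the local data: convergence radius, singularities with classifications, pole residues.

Radius of convergence at 0: 1/3.
At 1/3: a pole of order 3; residue 0.
At 1/2: a logarithmic branch point.

Denominator factor (k - 1/3)^3: pole of order 3 at 1/3, modulus 1/3.
Branch term (-9)*log(1 - k/(1/2)): its argument vanishes at k = 1/2, a logarithmic branch point, modulus 1/2.
The radius of convergence is the smallest modulus among the singular points: 1/3.
The branch term is analytic at 1/3 and contributes nothing to the residue; only the rational part matters.
At the order-3 pole 1/3 set g(k) = (k - (1/3))^3*(rational part) = 29/22.
Order-3 pole: residue = g''(a)/2; g''(1/3) = 0, so the residue is 0.
List the singular points by increasing real part (a conjugate pair: the negative imaginary part first).


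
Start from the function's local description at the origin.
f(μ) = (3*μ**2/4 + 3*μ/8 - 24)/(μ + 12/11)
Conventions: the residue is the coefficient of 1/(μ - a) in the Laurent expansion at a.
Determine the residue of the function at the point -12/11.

At the order-1 pole -12/11 set g(μ) = (μ - (-12/11))*f(μ) = 3*μ**2/4 + 3*μ/8 - 24.
Simple pole: residue = g(a) at a = -12/11, which is -5691/242.

The residue is -5691/242.


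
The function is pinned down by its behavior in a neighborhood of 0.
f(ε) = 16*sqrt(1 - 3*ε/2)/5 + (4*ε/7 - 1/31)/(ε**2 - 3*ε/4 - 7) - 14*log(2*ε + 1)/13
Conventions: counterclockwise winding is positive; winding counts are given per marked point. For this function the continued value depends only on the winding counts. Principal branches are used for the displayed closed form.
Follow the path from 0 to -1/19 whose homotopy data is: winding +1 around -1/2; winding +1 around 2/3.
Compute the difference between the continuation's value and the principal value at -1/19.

The rational part is single-valued and drops out of the difference; each branch term changes only by its own monodromy.
(-14/13)*log(1 - ε/(-1/2)): each positive loop around -1/2 adds 2*pi*i to the log, so winding +1 contributes (-14/13)*(1)*2*pi*i = -(28/13)*pi*i.
(16/5)*sqrt(1 - ε/(2/3)): winding +1 is odd, the square root flips sign, contributing -2*(16/5)*sqrt(1 - (-1/19)/(2/3)) = -2*(16/5)*sqrt(41/38) = -(16/95)*sqrt(1558).
Summing the contributions at ε = -1/19 gives (-(16/95)*sqrt(1558)) - ((28/13)*pi)*i.

Continued minus principal equals (-(16/95)*sqrt(1558)) - ((28/13)*pi)*i.


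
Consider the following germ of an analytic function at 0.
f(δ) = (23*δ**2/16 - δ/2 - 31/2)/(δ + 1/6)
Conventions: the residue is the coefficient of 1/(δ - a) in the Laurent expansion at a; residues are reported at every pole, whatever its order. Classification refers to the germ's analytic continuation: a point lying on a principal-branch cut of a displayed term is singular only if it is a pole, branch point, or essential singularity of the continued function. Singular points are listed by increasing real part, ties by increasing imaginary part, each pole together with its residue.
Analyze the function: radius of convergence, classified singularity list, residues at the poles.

Denominator factor (δ + 1/6): pole of order 1 at -1/6, modulus 1/6.
The radius of convergence is the smallest modulus among the singular points: 1/6.
At the order-1 pole -1/6 set g(δ) = (δ - (-1/6))*f(δ) = 23*δ**2/16 - δ/2 - 31/2.
Simple pole: residue = g(a) at a = -1/6, which is -8857/576.

Radius of convergence at 0: 1/6.
At -1/6: a pole of order 1; residue -8857/576.
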